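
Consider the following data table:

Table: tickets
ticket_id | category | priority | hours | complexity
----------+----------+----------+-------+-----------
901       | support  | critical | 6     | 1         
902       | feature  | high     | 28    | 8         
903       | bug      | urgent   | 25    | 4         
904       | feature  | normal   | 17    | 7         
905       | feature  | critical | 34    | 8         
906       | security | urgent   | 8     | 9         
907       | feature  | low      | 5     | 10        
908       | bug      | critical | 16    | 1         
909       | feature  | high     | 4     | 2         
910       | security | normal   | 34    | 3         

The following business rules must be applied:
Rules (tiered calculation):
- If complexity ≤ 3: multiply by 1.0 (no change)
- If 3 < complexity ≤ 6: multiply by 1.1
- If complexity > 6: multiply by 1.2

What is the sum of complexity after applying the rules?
61.8

Step 1: Tier 1 (complexity ≤ 3): 4 records, sum = 7 × 1.0 = 7.0
Step 2: Tier 2 (3 < complexity ≤ 6): 1 records, sum = 4 × 1.1 = 4.4
Step 3: Tier 3 (complexity > 6): 5 records, sum = 42 × 1.2 = 50.4
Step 4: Final sum = 7.0 + 4.4 + 50.4 = 61.8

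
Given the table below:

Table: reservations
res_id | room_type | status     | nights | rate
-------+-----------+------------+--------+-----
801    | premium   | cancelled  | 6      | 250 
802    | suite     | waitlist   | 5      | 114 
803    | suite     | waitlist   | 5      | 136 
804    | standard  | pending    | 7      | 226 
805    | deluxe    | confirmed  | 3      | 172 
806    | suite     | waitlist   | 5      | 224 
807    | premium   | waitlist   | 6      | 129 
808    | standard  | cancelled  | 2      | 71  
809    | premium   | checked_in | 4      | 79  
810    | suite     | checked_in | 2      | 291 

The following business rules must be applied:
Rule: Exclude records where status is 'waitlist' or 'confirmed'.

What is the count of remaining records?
5

Step 1: Count records to exclude
  - 4 (waitlist) + 1 (confirmed) = 5 records
Step 2: Total records: 10
Step 3: Remaining = 10 - 5 = 5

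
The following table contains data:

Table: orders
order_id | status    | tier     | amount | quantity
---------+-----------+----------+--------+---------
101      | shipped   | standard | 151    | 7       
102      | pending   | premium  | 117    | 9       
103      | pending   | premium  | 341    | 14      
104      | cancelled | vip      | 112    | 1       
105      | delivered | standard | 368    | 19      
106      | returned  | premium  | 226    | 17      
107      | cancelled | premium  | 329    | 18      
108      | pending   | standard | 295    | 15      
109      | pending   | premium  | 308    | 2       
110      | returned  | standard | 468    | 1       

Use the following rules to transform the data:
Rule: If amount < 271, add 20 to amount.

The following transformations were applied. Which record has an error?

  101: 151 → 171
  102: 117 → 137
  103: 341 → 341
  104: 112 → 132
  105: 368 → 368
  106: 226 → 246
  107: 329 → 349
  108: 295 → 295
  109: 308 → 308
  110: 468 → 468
Record 107 has an error. The correct transformed value should be 329, not 349.

Step 1: Check each record against the rule
Step 2: Record 107 has amount = 329
Step 3: Since 329 >= 271, the bonus should not have been applied
Step 4: Correct value = 329, but claimed value = 349
Conclusion: Record 107 has the error.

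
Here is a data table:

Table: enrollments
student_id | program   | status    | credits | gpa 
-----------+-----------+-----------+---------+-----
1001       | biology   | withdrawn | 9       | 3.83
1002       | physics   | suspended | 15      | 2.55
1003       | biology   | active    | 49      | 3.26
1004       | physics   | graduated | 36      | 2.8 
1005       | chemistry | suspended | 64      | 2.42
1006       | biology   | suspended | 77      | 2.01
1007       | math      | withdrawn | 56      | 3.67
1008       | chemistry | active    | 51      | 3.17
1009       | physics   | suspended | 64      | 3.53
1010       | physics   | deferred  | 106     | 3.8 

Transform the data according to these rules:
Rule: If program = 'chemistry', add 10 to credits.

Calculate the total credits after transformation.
547

Step 1: Count records where program = 'chemistry': 2
Step 2: Total bonus added: 2 × 10 = 20
Step 3: Original sum of credits: 527
Step 4: Final sum = 527 + 20 = 547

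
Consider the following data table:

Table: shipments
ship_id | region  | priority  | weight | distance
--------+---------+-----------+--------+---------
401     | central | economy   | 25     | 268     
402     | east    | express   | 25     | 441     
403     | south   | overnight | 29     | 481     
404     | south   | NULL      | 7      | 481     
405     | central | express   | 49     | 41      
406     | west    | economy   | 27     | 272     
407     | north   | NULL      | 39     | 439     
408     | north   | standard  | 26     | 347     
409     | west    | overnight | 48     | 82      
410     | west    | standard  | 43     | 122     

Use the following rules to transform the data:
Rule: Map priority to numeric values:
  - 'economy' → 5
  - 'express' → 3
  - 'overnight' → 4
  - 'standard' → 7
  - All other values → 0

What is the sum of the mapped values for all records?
38

Step 1: Apply mapping to each record
Step 2: Count by status:
  'economy': 2 records × 5 = 10
  'express': 2 records × 3 = 6
  'overnight': 2 records × 4 = 8
  'standard': 2 records × 7 = 14
Step 3: Sum all mapped values = 38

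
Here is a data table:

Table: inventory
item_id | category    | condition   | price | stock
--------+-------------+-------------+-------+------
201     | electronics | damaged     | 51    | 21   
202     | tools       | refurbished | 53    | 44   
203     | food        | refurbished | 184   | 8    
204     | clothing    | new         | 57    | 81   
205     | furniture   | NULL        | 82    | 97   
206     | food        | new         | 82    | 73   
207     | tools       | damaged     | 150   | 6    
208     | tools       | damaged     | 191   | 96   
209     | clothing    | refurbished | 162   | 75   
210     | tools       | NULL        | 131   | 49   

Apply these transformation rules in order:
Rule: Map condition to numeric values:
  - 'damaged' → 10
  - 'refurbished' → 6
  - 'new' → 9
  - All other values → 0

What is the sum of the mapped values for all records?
66

Step 1: Apply mapping to each record
Step 2: Count by status:
  'damaged': 3 records × 10 = 30
  'refurbished': 3 records × 6 = 18
  'new': 2 records × 9 = 18
Step 3: Sum all mapped values = 66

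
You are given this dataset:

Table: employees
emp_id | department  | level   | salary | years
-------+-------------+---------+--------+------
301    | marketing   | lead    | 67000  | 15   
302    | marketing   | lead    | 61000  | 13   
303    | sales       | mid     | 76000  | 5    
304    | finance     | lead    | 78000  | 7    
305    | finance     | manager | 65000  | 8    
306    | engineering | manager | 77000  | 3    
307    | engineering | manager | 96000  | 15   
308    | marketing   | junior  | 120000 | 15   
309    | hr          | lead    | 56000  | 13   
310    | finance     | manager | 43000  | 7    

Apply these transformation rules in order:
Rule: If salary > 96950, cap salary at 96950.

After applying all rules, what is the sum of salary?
715950

Step 1: 1 records have salary > 96950
Step 2: These records originally summed to 120000
Step 3: After capping: 1 × 96950 = 96950
Step 4: Unaffected records sum: 619000
Step 5: Final sum = 96950 + 619000 = 715950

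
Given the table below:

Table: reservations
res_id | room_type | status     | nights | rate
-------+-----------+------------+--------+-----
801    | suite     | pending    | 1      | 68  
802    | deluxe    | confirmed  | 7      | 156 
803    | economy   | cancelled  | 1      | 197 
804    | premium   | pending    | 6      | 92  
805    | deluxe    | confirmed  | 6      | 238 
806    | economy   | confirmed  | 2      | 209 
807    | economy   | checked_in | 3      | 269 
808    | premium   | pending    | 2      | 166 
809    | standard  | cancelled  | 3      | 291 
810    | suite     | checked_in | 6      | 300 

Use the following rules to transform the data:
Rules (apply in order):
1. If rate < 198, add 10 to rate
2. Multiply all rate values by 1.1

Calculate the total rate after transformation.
2239.6

Step 1: Apply Rule 1 - Add 10 to records with rate < 198
  - 5 records affected: 679 + (5 × 10) = 729
  - Unaffected records: 1307
  - Sum after Rule 1: 2036
Step 2: Apply Rule 2 - Multiply all by 1.1
  - 2036 × 1.1 = 2239.6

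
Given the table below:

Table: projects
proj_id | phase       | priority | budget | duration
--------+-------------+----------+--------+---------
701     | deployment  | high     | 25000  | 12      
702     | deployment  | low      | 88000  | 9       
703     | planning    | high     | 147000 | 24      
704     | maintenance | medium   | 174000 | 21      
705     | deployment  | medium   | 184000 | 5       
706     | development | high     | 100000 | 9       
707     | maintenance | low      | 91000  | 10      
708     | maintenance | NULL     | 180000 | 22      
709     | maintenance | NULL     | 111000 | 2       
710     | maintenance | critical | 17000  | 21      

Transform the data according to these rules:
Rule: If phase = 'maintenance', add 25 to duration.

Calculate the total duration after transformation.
260

Step 1: Count records where phase = 'maintenance': 5
Step 2: Total bonus added: 5 × 25 = 125
Step 3: Original sum of duration: 135
Step 4: Final sum = 135 + 125 = 260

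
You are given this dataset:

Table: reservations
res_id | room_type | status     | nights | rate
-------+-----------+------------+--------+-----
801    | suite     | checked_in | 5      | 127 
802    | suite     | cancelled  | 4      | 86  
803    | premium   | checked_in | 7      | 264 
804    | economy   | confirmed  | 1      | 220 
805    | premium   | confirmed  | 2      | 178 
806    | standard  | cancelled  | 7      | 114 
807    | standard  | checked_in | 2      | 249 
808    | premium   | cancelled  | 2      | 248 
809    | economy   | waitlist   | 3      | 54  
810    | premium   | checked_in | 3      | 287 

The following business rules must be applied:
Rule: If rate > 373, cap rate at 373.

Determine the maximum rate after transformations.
287

Step 1: Original maximum rate = 287
Step 2: Check cap of 373 against maximum
Step 3: No records exceed the cap (max 287 <= cap 373), so no capping applies
Step 4: Maximum after transformation = 287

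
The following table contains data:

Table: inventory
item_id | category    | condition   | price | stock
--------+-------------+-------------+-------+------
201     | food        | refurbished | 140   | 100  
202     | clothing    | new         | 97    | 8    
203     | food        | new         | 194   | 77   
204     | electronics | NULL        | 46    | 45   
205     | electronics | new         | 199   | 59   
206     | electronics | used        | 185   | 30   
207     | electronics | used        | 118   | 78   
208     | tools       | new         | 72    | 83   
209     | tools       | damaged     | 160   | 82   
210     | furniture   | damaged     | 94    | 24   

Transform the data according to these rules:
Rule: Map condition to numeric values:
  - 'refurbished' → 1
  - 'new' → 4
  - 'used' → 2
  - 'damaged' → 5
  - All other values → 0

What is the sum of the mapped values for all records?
31

Step 1: Apply mapping to each record
Step 2: Count by status:
  'refurbished': 1 records × 1 = 1
  'new': 4 records × 4 = 16
  'used': 2 records × 2 = 4
  'damaged': 2 records × 5 = 10
Step 3: Sum all mapped values = 31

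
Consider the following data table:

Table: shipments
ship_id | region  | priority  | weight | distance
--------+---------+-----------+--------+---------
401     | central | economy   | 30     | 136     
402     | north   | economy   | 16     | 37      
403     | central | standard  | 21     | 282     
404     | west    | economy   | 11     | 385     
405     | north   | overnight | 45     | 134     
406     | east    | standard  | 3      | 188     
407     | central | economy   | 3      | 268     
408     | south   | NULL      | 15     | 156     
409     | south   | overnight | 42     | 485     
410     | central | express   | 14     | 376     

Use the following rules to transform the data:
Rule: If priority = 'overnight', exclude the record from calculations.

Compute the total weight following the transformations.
113

Step 1: Identify records where priority = 'overnight'
Step 2: The excluded records sum to 87
Step 3: Original total weight = 200
Step 4: Remaining total = 200 - 87 = 113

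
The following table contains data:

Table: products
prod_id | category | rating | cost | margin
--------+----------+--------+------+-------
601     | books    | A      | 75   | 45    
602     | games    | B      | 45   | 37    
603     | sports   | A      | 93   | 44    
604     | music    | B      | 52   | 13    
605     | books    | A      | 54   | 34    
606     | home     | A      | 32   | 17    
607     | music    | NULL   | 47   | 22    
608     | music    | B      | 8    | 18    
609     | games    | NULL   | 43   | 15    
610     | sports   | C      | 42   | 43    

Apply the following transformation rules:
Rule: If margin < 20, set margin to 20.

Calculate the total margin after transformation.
305

Step 1: 4 records have margin < 20
Step 2: These records originally summed to 63
Step 3: After setting to minimum: 4 × 20 = 80
Step 4: Unaffected records sum: 225
Step 5: Final sum = 80 + 225 = 305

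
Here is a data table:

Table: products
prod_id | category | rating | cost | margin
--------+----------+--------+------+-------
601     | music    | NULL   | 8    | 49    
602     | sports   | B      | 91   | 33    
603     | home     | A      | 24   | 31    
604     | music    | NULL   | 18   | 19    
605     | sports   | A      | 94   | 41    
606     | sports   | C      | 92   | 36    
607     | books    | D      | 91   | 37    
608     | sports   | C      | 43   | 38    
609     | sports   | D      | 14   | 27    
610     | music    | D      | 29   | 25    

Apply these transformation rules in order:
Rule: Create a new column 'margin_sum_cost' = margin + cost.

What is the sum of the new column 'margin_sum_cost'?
840

Step 1: For each record, compute margin + cost
Example calculations:
  49 + 8 = 57
  33 + 91 = 124
  31 + 24 = 55
  ...
Step 2: Sum all derived values
Step 3: Total = 840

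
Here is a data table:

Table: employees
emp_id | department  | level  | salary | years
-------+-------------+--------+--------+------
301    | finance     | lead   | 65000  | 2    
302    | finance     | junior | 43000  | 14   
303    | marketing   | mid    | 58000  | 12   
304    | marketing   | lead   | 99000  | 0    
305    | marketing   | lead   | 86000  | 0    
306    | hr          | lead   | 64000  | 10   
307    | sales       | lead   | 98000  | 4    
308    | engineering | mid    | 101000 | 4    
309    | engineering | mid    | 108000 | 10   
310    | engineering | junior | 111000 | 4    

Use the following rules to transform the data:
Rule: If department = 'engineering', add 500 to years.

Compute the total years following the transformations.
1560

Step 1: Count records where department = 'engineering': 3
Step 2: Total bonus added: 3 × 500 = 1500
Step 3: Original sum of years: 60
Step 4: Final sum = 60 + 1500 = 1560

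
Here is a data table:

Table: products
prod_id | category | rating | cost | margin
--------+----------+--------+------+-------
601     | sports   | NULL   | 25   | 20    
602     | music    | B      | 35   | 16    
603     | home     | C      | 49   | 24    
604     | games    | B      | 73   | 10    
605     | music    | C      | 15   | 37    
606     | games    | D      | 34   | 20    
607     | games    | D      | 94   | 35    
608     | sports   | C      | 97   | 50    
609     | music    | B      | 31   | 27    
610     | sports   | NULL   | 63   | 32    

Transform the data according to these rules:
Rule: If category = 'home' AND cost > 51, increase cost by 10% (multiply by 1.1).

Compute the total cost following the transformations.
516

Step 1: Find records where category = 'home' AND cost > 51
Step 2: 0 records match, summing to 0
Step 3: After multiplier: 0 × 1.1 = 0.0
Step 4: Unaffected records sum: 516
Step 5: Final sum = 0.0 + 516 = 516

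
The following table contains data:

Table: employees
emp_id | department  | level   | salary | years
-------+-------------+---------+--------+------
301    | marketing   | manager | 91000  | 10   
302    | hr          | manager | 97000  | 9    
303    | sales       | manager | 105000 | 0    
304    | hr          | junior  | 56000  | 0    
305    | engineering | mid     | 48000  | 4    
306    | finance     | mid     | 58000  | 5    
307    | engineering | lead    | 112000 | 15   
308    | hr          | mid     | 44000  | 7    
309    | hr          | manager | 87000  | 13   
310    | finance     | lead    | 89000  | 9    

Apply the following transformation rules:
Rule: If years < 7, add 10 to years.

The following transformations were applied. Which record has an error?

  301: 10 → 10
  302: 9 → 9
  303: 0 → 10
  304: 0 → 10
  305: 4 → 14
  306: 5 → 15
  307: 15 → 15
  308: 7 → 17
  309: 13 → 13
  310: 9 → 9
Record 308 has an error. The correct transformed value should be 7, not 17.

Step 1: Check each record against the rule
Step 2: Record 308 has years = 7
Step 3: Since 7 >= 7, the bonus should not have been applied
Step 4: Correct value = 7, but claimed value = 17
Conclusion: Record 308 has the error.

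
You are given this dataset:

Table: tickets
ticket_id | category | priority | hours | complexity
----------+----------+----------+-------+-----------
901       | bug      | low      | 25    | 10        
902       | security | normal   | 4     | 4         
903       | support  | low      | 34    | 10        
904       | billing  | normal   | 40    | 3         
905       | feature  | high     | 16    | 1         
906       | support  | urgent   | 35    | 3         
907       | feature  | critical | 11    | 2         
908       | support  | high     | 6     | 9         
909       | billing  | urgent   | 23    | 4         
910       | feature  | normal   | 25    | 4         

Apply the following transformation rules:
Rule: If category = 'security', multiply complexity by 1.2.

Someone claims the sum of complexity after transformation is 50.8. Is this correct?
Yes, the result is correct.

Step 1: Calculate the correct sum after transformation
Step 2: Apply multiplier 1.2 to records where category = 'security'
Step 3: Correct result = 50.8
Step 4: Claimed result = 50.8
Step 5: 50.8 = 50.8 ✓
Conclusion: The claimed result is correct.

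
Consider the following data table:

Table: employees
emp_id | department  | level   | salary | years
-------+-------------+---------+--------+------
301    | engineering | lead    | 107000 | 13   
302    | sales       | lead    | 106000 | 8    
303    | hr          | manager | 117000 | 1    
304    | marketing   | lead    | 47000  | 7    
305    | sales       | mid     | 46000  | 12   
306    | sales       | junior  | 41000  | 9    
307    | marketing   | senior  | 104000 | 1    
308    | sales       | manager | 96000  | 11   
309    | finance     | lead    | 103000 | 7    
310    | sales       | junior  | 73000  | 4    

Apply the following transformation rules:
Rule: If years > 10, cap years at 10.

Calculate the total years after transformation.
67

Step 1: 3 records have years > 10
Step 2: These records originally summed to 36
Step 3: After capping: 3 × 10 = 30
Step 4: Unaffected records sum: 37
Step 5: Final sum = 30 + 37 = 67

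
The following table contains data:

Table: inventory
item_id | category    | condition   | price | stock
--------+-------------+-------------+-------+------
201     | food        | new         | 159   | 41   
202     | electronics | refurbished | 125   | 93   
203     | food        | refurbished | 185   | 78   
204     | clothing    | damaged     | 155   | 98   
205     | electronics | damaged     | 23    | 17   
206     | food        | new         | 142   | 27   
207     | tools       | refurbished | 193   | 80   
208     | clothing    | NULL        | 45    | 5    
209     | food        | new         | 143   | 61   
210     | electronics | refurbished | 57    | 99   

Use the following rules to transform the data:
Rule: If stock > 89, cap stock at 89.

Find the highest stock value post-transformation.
89

Step 1: Original maximum stock = 99
Step 2: Apply cap at 89
Step 3: 3 records had stock > 89 and were capped
Step 4: Maximum after transformation = 89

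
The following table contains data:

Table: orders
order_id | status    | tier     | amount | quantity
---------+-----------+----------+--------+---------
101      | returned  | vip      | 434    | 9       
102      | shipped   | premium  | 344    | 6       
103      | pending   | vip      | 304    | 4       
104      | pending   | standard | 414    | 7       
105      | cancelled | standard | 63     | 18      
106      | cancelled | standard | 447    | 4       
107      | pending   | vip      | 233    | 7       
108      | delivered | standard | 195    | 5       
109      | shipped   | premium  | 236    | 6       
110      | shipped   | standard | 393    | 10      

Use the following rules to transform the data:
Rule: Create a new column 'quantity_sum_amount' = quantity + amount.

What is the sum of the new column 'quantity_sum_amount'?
3139

Step 1: For each record, compute quantity + amount
Example calculations:
  9 + 434 = 443
  6 + 344 = 350
  4 + 304 = 308
  ...
Step 2: Sum all derived values
Step 3: Total = 3139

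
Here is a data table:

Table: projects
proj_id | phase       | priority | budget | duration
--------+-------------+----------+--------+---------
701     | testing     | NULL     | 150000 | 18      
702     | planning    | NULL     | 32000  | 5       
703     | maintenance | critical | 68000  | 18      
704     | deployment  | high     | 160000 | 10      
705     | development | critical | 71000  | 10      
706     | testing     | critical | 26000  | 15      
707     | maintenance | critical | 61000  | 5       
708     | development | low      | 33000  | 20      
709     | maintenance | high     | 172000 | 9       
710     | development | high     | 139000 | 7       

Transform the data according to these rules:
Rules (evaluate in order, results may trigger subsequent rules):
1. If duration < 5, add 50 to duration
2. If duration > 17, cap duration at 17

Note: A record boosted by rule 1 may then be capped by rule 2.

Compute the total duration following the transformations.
112

Step 1: Apply rule 1 to records with duration < 5
  - 0 records get bonus of 50
  - Of these, 0 records then exceed 17 and get capped
Step 2: Apply rule 2 to records with duration > 17
  - 3 records (original) are capped
Step 3: Calculate final sum = 112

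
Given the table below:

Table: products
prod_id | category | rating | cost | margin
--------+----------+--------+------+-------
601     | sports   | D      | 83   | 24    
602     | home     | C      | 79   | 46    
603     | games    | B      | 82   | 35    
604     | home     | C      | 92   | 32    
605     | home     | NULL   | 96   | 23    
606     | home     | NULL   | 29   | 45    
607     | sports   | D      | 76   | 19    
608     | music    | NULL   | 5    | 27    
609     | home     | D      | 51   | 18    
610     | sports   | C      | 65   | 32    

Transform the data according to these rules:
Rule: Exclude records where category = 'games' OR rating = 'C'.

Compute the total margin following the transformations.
156

Step 1: Find records where category = 'games' OR rating = 'C'
Step 2: 4 records match, summing to 145
Step 3: Original sum: 301
Step 4: Remaining sum = 301 - 145 = 156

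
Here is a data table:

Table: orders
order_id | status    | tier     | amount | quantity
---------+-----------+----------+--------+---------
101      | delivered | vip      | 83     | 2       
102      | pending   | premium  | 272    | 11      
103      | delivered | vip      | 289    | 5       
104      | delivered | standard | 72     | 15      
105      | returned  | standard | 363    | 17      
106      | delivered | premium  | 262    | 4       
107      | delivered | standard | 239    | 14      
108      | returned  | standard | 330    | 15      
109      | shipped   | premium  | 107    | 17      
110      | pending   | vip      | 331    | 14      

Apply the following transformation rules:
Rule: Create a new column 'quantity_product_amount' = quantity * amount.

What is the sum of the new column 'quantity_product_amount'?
27651

Step 1: For each record, compute quantity * amount
Example calculations:
  2 * 83 = 166
  11 * 272 = 2992
  5 * 289 = 1445
  ...
Step 2: Sum all derived values
Step 3: Total = 27651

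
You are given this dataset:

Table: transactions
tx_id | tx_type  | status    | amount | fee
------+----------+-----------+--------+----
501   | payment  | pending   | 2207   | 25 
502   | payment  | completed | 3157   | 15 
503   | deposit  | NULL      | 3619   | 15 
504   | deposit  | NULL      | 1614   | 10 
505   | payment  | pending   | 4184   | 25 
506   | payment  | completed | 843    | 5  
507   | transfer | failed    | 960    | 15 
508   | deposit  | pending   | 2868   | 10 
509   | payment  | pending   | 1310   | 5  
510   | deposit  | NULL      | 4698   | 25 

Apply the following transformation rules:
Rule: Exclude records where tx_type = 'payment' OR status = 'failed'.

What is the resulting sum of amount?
12799

Step 1: Find records where tx_type = 'payment' OR status = 'failed'
Step 2: 6 records match, summing to 12661
Step 3: Original sum: 25460
Step 4: Remaining sum = 25460 - 12661 = 12799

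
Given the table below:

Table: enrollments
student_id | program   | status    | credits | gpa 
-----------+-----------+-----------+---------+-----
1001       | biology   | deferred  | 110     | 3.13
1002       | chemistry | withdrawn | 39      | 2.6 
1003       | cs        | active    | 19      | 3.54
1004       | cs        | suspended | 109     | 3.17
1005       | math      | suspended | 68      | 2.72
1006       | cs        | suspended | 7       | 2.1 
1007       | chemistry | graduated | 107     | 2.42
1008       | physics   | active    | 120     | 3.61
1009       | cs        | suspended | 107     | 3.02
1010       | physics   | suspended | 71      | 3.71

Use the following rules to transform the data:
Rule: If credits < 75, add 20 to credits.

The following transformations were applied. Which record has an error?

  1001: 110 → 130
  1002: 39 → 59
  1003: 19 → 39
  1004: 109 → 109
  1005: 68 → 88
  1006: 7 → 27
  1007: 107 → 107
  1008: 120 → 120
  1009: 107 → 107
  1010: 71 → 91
Record 1001 has an error. The correct transformed value should be 110, not 130.

Step 1: Check each record against the rule
Step 2: Record 1001 has credits = 110
Step 3: Since 110 >= 75, the bonus should not have been applied
Step 4: Correct value = 110, but claimed value = 130
Conclusion: Record 1001 has the error.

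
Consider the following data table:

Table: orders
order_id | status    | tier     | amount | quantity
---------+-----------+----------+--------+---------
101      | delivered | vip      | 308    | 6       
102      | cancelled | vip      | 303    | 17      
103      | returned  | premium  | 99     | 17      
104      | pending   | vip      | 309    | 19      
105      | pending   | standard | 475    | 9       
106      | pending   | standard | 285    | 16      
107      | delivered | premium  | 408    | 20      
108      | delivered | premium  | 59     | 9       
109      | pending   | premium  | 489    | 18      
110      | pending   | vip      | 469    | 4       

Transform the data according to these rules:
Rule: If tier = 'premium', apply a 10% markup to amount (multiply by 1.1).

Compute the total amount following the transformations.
3309.5

Step 1: Records with tier = 'premium' have total amount = 1055
Step 2: Apply multiplier: 1055 × 1.1 = 1160.5
Step 3: Other records total: 2149
Step 4: Final sum = 1160.5 + 2149 = 3309.5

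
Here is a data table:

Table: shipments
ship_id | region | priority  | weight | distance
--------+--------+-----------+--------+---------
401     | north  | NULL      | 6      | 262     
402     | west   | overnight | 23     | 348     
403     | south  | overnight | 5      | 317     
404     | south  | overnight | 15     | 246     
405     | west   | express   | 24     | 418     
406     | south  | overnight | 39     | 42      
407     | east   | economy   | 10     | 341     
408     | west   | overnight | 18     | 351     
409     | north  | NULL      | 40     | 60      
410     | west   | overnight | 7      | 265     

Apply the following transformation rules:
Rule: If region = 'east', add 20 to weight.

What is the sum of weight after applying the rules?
207

Step 1: Count records where region = 'east': 1
Step 2: Total bonus added: 1 × 20 = 20
Step 3: Original sum of weight: 187
Step 4: Final sum = 187 + 20 = 207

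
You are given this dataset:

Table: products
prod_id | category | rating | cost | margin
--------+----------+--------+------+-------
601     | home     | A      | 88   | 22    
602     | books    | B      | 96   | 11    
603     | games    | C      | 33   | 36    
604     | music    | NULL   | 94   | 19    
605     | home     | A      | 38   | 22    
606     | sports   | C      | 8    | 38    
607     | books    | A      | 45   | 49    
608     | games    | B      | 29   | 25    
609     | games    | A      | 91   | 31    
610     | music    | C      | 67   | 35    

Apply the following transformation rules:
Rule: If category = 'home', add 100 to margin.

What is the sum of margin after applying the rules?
488

Step 1: Count records where category = 'home': 2
Step 2: Total bonus added: 2 × 100 = 200
Step 3: Original sum of margin: 288
Step 4: Final sum = 288 + 200 = 488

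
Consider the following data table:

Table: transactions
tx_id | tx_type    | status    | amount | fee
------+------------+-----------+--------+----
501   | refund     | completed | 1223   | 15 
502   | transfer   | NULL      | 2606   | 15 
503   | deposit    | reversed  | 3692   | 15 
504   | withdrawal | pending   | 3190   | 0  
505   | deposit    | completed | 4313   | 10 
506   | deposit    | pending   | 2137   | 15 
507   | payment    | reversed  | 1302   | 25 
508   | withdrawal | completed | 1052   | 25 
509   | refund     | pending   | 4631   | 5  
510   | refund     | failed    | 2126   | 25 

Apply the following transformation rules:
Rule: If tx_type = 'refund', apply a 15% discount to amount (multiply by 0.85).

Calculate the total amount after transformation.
25075.0

Step 1: Records with tx_type = 'refund' have total amount = 7980
Step 2: Apply multiplier: 7980 × 0.85 = 6783.0
Step 3: Other records total: 18292
Step 4: Final sum = 6783.0 + 18292 = 25075.0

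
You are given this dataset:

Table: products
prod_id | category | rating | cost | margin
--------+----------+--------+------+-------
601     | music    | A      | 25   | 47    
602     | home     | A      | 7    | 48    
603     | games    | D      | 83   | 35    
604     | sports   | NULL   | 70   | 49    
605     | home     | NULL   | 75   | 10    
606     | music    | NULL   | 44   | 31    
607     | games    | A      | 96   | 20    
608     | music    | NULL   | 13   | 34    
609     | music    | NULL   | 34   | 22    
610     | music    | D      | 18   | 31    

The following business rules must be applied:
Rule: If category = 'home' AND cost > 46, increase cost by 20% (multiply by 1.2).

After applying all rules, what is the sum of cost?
480.0

Step 1: Find records where category = 'home' AND cost > 46
Step 2: 1 records match, summing to 75
Step 3: After multiplier: 75 × 1.2 = 90.0
Step 4: Unaffected records sum: 390
Step 5: Final sum = 90.0 + 390 = 480.0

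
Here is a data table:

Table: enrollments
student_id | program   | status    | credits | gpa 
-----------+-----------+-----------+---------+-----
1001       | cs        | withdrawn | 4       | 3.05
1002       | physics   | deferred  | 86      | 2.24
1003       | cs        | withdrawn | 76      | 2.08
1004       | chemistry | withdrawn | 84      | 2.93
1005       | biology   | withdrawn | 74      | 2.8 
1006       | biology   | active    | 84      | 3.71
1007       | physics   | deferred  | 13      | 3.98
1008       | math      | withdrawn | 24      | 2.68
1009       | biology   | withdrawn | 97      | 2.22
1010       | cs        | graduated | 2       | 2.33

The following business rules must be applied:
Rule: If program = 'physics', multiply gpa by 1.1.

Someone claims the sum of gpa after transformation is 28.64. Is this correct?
Yes, the result is correct.

Step 1: Calculate the correct sum after transformation
Step 2: Apply multiplier 1.1 to records where program = 'physics'
Step 3: Correct result = 28.64
Step 4: Claimed result = 28.64
Step 5: 28.64 = 28.64 ✓
Conclusion: The claimed result is correct.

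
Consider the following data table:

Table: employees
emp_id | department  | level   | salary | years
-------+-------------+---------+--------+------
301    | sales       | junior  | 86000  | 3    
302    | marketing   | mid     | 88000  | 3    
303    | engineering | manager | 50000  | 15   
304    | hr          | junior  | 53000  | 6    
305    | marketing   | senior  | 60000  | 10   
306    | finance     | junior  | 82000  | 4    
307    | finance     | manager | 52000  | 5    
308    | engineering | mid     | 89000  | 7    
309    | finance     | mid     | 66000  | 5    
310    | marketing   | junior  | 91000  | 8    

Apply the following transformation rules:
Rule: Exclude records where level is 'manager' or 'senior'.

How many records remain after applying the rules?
7

Step 1: Count records to exclude
  - 2 (manager) + 1 (senior) = 3 records
Step 2: Total records: 10
Step 3: Remaining = 10 - 3 = 7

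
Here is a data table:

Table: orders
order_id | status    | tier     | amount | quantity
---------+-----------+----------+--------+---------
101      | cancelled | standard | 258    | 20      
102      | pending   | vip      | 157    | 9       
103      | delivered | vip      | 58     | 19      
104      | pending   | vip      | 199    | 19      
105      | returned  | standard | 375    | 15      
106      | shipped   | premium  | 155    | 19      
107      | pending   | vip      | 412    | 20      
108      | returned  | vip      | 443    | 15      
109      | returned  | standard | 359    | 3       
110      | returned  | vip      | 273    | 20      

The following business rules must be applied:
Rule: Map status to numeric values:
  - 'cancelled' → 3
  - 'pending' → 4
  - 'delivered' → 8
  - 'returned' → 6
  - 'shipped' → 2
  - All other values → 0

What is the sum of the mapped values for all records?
49

Step 1: Apply mapping to each record
Step 2: Count by status:
  'cancelled': 1 records × 3 = 3
  'pending': 3 records × 4 = 12
  'delivered': 1 records × 8 = 8
  'returned': 4 records × 6 = 24
  'shipped': 1 records × 2 = 2
Step 3: Sum all mapped values = 49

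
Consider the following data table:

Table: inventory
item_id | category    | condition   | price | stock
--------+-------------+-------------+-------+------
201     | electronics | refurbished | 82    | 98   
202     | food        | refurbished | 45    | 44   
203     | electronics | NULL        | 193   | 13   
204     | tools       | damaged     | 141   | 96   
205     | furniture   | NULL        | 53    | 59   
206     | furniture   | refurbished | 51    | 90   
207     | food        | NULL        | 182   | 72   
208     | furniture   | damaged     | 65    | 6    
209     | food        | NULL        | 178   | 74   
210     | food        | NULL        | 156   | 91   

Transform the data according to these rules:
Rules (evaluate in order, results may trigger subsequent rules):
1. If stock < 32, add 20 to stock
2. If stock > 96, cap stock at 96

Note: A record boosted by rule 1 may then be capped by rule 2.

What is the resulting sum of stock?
681

Step 1: Apply rule 1 to records with stock < 32
  - 2 records get bonus of 20
  - Of these, 0 records then exceed 96 and get capped
Step 2: Apply rule 2 to records with stock > 96
  - 1 records (original) are capped
Step 3: Calculate final sum = 681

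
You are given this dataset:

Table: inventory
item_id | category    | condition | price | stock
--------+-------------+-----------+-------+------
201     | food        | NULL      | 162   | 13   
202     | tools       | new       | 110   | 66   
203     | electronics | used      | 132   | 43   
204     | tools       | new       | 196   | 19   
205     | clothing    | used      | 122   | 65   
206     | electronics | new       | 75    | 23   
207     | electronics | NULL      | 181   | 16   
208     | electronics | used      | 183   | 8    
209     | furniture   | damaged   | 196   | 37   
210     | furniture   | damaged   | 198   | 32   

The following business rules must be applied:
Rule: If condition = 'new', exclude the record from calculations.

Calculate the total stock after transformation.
214

Step 1: Identify records where condition = 'new'
Step 2: The excluded records sum to 108
Step 3: Original total stock = 322
Step 4: Remaining total = 322 - 108 = 214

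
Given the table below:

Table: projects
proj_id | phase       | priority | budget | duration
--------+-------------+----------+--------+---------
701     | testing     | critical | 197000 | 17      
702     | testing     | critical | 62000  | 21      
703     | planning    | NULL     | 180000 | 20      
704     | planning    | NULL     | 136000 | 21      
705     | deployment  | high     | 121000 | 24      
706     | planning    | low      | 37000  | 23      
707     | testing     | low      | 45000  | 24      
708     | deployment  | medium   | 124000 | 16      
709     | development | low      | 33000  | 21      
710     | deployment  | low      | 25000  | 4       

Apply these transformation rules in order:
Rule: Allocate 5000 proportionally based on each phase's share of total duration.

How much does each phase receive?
deployment: 1151.83, development: 549.74, planning: 1675.39, testing: 1623.04

Step 1: Calculate total duration = 191
Step 2: Calculate each phase's proportion:
  deployment: 44/191 = 23.04% → 1151.83
  development: 21/191 = 10.99% → 549.74
  planning: 64/191 = 33.51% → 1675.39
  testing: 62/191 = 32.46% → 1623.04
Step 3: Verify: sum of allocations ≈ 5000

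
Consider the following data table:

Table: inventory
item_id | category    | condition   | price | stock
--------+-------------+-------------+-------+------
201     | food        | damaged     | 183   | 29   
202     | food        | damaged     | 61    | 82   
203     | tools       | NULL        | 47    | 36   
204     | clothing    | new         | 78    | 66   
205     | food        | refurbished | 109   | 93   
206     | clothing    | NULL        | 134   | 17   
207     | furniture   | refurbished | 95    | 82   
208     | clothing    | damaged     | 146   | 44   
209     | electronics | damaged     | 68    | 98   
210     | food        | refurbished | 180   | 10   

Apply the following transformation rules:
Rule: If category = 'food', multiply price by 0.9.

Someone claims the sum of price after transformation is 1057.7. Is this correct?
No, the correct result is 1047.7.

Step 1: Calculate the correct sum after transformation
Step 2: Apply multiplier 0.9 to records where category = 'food'
Step 3: Correct result = 1047.7
Step 4: Claimed result = 1057.7
Step 5: 1047.7 ≠ 1057.7
Conclusion: The claimed result is incorrect. The correct answer is 1047.7.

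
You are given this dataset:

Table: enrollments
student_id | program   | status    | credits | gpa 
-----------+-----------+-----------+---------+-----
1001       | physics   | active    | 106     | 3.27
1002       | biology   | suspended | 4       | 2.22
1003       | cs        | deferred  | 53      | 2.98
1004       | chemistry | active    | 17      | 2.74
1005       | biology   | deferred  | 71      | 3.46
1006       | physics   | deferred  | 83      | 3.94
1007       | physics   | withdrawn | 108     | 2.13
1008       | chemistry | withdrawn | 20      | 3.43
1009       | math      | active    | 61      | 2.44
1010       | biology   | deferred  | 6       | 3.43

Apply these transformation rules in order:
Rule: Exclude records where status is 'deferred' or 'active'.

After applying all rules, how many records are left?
3

Step 1: Count records to exclude
  - 4 (deferred) + 3 (active) = 7 records
Step 2: Total records: 10
Step 3: Remaining = 10 - 7 = 3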